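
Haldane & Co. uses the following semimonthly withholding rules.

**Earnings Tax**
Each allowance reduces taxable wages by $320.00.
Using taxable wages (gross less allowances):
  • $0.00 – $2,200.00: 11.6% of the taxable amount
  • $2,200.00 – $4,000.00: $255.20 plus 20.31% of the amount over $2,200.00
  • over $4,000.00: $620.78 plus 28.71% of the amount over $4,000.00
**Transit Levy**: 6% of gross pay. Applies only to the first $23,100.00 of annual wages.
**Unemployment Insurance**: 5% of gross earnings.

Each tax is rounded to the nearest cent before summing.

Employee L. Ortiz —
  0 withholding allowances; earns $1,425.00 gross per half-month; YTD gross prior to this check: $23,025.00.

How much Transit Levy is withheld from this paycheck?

Transit Levy: cap $23,100.00 − YTD $23,025.00 = $75.00 subject; 6% × $75.00 = $4.50

$4.50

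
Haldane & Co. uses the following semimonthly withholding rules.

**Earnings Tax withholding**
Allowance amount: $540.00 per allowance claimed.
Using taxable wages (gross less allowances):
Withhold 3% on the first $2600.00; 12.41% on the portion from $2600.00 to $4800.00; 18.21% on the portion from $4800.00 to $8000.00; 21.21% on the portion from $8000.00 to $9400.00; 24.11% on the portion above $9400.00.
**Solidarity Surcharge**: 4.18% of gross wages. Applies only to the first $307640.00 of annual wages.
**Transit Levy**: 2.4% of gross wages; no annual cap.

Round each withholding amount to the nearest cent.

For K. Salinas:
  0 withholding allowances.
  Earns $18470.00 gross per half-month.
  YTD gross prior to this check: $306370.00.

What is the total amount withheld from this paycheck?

$3913.83

Earnings Tax: taxable = $18470.00
  $1230.68 + 24.11% × ($18470.00 − $9400.00) = $1230.68 + 24.11% × $9070.00 = $3417.46
Solidarity Surcharge: cap $307640.00 − YTD $306370.00 = $1270.00 subject; 4.18% × $1270.00 = $53.09
Transit Levy: 2.4% × $18470.00 = $443.28
Total: $3417.46 + $53.09 + $443.28 = $3913.83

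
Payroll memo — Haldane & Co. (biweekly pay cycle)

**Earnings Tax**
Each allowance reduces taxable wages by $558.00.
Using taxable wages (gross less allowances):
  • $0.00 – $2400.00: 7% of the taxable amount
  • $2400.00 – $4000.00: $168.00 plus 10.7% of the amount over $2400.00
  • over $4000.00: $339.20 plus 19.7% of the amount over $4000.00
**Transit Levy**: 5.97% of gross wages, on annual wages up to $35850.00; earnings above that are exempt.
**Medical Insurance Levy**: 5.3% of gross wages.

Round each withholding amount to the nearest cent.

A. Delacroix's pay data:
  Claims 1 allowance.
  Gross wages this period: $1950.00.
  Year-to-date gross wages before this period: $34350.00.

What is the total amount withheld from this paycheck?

$290.34

Earnings Tax: taxable = $1950.00 − 1×$558.00 = $1392.00
  7% × $1392.00 = $97.44
Transit Levy: cap $35850.00 − YTD $34350.00 = $1500.00 subject; 5.97% × $1500.00 = $89.55
Medical Insurance Levy: 5.3% × $1950.00 = $103.35
Total: $97.44 + $89.55 + $103.35 = $290.34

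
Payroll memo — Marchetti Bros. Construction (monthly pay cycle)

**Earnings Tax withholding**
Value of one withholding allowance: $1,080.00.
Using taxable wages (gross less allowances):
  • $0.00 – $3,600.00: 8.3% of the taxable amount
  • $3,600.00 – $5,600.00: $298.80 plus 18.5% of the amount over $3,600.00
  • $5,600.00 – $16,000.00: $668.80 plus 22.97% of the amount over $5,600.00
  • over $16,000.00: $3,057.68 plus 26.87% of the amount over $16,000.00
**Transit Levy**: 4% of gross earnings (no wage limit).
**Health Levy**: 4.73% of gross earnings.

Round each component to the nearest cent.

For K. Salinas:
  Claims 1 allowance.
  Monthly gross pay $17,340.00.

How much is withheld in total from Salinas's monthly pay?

$4,641.32

Earnings Tax: taxable = $17,340.00 − 1×$1,080.00 = $16,260.00
  $3,057.68 + 26.87% × ($16,260.00 − $16,000.00) = $3,057.68 + 26.87% × $260.00 = $3,127.54
Transit Levy: 4% × $17,340.00 = $693.60
Health Levy: 4.73% × $17,340.00 = $820.18
Total: $3,127.54 + $693.60 + $820.18 = $4,641.32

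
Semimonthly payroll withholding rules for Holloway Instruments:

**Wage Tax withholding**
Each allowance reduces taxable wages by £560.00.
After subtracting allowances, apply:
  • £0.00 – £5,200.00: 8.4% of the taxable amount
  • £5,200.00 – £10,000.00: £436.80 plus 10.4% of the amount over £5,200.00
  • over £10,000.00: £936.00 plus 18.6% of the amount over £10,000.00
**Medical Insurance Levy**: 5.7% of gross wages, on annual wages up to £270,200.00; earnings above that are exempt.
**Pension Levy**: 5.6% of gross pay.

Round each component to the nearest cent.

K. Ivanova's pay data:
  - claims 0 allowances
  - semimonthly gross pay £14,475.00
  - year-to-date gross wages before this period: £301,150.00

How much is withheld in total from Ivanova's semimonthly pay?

Wage Tax: taxable = £14,475.00
  £936.00 + 18.6% × (£14,475.00 − £10,000.00) = £936.00 + 18.6% × £4,475.00 = £1,768.35
Medical Insurance Levy: YTD £301,150.00 ≥ cap £270,200.00 → £0.00
Pension Levy: 5.6% × £14,475.00 = £810.60
Total: £1,768.35 + £0.00 + £810.60 = £2,578.95

£2,578.95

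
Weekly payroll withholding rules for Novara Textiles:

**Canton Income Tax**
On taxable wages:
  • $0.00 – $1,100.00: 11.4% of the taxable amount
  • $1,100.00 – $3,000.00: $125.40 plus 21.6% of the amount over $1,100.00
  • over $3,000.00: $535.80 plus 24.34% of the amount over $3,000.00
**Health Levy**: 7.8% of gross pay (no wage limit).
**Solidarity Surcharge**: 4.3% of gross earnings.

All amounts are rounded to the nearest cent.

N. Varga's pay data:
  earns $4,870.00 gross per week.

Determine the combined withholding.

$1,580.23

Canton Income Tax: taxable = $4,870.00
  $535.80 + 24.34% × ($4,870.00 − $3,000.00) = $535.80 + 24.34% × $1,870.00 = $990.96
Health Levy: 7.8% × $4,870.00 = $379.86
Solidarity Surcharge: 4.3% × $4,870.00 = $209.41
Total: $990.96 + $379.86 + $209.41 = $1,580.23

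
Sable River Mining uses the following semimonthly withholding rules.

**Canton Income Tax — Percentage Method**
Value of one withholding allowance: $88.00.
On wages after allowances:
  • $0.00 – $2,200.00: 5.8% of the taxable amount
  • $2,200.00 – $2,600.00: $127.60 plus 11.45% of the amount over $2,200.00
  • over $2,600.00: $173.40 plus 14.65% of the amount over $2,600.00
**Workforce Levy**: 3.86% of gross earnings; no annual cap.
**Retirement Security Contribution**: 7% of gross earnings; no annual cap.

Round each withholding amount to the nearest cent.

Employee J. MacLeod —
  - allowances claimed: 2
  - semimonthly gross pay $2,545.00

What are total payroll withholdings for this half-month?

Canton Income Tax: taxable = $2,545.00 − 2×$88.00 = $2,369.00
  $127.60 + 11.45% × ($2,369.00 − $2,200.00) = $127.60 + 11.45% × $169.00 = $146.95
Workforce Levy: 3.86% × $2,545.00 = $98.24
Retirement Security Contribution: 7% × $2,545.00 = $178.15
Total: $146.95 + $98.24 + $178.15 = $423.34

$423.34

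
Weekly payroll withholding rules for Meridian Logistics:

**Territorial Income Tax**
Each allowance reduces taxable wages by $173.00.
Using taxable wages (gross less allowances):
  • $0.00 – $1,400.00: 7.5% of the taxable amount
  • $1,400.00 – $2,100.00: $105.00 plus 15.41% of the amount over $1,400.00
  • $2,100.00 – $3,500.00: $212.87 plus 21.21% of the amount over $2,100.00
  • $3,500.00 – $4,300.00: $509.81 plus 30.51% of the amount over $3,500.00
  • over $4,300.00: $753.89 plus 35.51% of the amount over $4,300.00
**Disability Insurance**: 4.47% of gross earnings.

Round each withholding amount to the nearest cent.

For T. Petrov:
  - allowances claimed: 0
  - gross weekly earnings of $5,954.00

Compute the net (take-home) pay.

Territorial Income Tax: taxable = $5,954.00
  $753.89 + 35.51% × ($5,954.00 − $4,300.00) = $753.89 + 35.51% × $1,654.00 = $1,341.23
Disability Insurance: 4.47% × $5,954.00 = $266.14
Total withheld: $1,341.23 + $266.14 = $1,607.37
Net pay: $5,954.00 − $1,607.37 = $4,346.63

$4,346.63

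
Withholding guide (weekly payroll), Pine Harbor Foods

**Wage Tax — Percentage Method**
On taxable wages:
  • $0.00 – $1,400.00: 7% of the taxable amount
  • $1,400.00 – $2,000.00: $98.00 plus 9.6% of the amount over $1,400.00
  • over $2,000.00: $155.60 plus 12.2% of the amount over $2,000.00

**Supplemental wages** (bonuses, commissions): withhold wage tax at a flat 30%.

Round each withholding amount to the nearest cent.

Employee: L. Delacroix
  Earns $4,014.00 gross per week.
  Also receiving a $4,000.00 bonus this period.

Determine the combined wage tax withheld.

Wage Tax: taxable = $4,014.00
  $155.60 + 12.2% × ($4,014.00 − $2,000.00) = $155.60 + 12.2% × $2,014.00 = $401.31
Supplemental (30% flat on bonus): 30% × $4,000.00 = $1,200.00
Total wage tax: $401.31 + $1,200.00 = $1,601.31

$1,601.31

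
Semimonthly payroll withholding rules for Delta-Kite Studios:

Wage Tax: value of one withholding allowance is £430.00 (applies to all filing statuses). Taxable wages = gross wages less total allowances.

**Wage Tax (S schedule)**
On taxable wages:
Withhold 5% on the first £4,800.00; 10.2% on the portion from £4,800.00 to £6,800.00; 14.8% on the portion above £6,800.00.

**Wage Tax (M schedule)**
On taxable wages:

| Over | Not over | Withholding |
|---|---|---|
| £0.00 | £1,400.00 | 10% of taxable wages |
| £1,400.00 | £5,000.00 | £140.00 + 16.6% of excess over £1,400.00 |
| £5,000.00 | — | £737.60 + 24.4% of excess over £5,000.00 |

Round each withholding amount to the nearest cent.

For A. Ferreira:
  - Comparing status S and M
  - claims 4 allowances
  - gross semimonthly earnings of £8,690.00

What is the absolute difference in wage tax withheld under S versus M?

£749.12

Wage Tax (S): taxable = £8,690.00 − 4×£430.00 = £6,970.00
  £444.00 + 14.8% × (£6,970.00 − £6,800.00) = £444.00 + 14.8% × £170.00 = £469.16
Wage Tax (M): taxable = £8,690.00 − 4×£430.00 = £6,970.00
  £737.60 + 24.4% × (£6,970.00 − £5,000.00) = £737.60 + 24.4% × £1,970.00 = £1,218.28
Difference: |£469.16 − £1,218.28| = £749.12 (higher under M)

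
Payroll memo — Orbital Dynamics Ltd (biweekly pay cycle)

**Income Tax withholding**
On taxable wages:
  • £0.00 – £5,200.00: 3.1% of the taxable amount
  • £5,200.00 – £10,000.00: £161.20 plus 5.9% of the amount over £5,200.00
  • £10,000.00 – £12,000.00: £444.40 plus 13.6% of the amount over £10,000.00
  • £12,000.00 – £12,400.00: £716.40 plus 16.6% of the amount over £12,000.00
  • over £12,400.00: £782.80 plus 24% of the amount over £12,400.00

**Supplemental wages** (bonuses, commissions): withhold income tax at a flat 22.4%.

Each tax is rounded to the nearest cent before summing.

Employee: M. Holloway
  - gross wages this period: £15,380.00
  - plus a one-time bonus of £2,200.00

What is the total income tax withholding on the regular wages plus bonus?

Income Tax: taxable = £15,380.00
  £782.80 + 24% × (£15,380.00 − £12,400.00) = £782.80 + 24% × £2,980.00 = £1,498.00
Supplemental (22.4% flat on bonus): 22.4% × £2,200.00 = £492.80
Total income tax: £1,498.00 + £492.80 = £1,990.80

£1,990.80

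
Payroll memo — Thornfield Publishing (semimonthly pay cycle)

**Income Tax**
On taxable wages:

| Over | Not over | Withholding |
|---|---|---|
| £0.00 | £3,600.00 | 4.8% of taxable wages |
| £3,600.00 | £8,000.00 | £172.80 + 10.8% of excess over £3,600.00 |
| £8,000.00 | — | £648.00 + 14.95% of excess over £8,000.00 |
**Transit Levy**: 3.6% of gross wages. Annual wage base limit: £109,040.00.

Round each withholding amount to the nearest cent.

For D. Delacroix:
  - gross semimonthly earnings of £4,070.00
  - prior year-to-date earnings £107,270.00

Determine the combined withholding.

£287.28

Income Tax: taxable = £4,070.00
  £172.80 + 10.8% × (£4,070.00 − £3,600.00) = £172.80 + 10.8% × £470.00 = £223.56
Transit Levy: cap £109,040.00 − YTD £107,270.00 = £1,770.00 subject; 3.6% × £1,770.00 = £63.72
Total: £223.56 + £63.72 = £287.28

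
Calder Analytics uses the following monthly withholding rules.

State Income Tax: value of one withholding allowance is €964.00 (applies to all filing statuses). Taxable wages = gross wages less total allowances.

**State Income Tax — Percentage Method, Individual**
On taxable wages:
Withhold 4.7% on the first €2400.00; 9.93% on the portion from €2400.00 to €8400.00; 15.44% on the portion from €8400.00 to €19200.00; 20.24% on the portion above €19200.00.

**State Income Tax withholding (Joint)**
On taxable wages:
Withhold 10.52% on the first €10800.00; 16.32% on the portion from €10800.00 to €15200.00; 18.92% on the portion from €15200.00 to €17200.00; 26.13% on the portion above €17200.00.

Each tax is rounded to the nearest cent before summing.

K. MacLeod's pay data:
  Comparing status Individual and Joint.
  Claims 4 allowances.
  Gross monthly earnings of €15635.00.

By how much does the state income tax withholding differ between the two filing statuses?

State Income Tax (Individual): taxable = €15635.00 − 4×€964.00 = €11779.00
  €708.60 + 15.44% × (€11779.00 − €8400.00) = €708.60 + 15.44% × €3379.00 = €1230.32
State Income Tax (Joint): taxable = €15635.00 − 4×€964.00 = €11779.00
  €1136.16 + 16.32% × (€11779.00 − €10800.00) = €1136.16 + 16.32% × €979.00 = €1295.93
Difference: |€1230.32 − €1295.93| = €65.61 (higher under Joint)

€65.61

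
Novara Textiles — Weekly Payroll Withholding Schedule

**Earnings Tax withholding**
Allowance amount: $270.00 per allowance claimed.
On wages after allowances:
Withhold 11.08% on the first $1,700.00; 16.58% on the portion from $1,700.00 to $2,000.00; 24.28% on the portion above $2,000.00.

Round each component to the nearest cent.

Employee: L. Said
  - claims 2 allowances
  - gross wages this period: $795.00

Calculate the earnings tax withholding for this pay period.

Earnings Tax: taxable = $795.00 − 2×$270.00 = $255.00
  11.08% × $255.00 = $28.25

$28.25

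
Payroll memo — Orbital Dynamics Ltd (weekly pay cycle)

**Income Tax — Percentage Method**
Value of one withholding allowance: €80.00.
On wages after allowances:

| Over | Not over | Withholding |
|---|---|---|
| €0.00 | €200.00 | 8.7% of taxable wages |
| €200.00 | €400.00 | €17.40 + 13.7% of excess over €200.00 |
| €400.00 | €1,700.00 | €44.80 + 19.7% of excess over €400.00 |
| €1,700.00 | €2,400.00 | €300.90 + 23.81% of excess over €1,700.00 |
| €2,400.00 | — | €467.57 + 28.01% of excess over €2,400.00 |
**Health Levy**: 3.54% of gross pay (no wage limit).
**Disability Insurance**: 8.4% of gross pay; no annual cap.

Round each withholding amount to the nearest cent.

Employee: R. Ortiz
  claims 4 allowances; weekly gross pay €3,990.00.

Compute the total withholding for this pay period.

€1,299.71

Income Tax: taxable = €3,990.00 − 4×€80.00 = €3,670.00
  €467.57 + 28.01% × (€3,670.00 − €2,400.00) = €467.57 + 28.01% × €1,270.00 = €823.30
Health Levy: 3.54% × €3,990.00 = €141.25
Disability Insurance: 8.4% × €3,990.00 = €335.16
Total: €823.30 + €141.25 + €335.16 = €1,299.71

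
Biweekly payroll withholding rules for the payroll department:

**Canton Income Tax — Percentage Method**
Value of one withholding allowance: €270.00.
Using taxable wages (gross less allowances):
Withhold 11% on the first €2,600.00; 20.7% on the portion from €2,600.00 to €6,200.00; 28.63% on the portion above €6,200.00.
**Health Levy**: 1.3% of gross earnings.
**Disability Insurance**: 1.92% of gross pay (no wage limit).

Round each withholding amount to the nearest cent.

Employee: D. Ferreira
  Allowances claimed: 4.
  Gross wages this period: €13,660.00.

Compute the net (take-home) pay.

€10,362.36

Canton Income Tax: taxable = €13,660.00 − 4×€270.00 = €12,580.00
  €1,031.20 + 28.63% × (€12,580.00 − €6,200.00) = €1,031.20 + 28.63% × €6,380.00 = €2,857.79
Health Levy: 1.3% × €13,660.00 = €177.58
Disability Insurance: 1.92% × €13,660.00 = €262.27
Total withheld: €2,857.79 + €177.58 + €262.27 = €3,297.64
Net pay: €13,660.00 − €3,297.64 = €10,362.36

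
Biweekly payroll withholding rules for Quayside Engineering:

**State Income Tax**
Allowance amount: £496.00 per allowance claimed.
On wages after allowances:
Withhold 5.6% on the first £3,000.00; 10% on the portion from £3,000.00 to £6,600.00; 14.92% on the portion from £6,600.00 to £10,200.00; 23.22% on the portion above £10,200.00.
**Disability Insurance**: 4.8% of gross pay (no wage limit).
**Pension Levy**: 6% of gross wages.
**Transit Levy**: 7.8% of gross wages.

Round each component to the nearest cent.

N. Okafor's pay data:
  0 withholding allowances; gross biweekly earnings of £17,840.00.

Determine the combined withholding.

£6,157.37

State Income Tax: taxable = £17,840.00
  £1,065.12 + 23.22% × (£17,840.00 − £10,200.00) = £1,065.12 + 23.22% × £7,640.00 = £2,839.13
Disability Insurance: 4.8% × £17,840.00 = £856.32
Pension Levy: 6% × £17,840.00 = £1,070.40
Transit Levy: 7.8% × £17,840.00 = £1,391.52
Total: £2,839.13 + £856.32 + £1,070.40 + £1,391.52 = £6,157.37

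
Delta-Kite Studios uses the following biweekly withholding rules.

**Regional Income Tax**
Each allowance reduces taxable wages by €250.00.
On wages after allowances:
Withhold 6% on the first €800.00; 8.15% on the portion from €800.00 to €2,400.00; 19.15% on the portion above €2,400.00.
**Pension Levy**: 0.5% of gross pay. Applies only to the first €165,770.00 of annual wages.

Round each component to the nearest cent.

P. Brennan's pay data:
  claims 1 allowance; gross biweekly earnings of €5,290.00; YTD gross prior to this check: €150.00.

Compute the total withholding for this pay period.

€710.41

Regional Income Tax: taxable = €5,290.00 − 1×€250.00 = €5,040.00
  €178.40 + 19.15% × (€5,040.00 − €2,400.00) = €178.40 + 19.15% × €2,640.00 = €683.96
Pension Levy: 0.5% × €5,290.00 = €26.45
Total: €683.96 + €26.45 = €710.41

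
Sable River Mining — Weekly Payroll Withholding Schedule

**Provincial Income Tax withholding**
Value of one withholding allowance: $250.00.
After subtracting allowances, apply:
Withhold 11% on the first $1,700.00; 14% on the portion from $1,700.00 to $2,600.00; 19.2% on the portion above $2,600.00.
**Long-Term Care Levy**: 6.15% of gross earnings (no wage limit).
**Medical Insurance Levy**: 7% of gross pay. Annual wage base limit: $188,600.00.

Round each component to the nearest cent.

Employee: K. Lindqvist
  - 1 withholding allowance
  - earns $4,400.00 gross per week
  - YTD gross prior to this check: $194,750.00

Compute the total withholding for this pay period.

$881.20

Provincial Income Tax: taxable = $4,400.00 − 1×$250.00 = $4,150.00
  $313.00 + 19.2% × ($4,150.00 − $2,600.00) = $313.00 + 19.2% × $1,550.00 = $610.60
Long-Term Care Levy: 6.15% × $4,400.00 = $270.60
Medical Insurance Levy: YTD $194,750.00 ≥ cap $188,600.00 → $0.00
Total: $610.60 + $270.60 + $0.00 = $881.20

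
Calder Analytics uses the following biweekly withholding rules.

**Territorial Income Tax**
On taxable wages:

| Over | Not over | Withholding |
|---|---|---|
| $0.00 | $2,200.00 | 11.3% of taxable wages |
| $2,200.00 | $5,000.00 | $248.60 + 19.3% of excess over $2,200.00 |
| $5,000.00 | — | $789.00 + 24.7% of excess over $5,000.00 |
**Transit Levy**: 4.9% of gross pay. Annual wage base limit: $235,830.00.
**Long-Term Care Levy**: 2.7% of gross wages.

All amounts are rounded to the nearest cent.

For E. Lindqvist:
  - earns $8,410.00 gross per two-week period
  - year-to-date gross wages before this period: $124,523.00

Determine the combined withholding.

$2,270.43

Territorial Income Tax: taxable = $8,410.00
  $789.00 + 24.7% × ($8,410.00 − $5,000.00) = $789.00 + 24.7% × $3,410.00 = $1,631.27
Transit Levy: 4.9% × $8,410.00 = $412.09
Long-Term Care Levy: 2.7% × $8,410.00 = $227.07
Total: $1,631.27 + $412.09 + $227.07 = $2,270.43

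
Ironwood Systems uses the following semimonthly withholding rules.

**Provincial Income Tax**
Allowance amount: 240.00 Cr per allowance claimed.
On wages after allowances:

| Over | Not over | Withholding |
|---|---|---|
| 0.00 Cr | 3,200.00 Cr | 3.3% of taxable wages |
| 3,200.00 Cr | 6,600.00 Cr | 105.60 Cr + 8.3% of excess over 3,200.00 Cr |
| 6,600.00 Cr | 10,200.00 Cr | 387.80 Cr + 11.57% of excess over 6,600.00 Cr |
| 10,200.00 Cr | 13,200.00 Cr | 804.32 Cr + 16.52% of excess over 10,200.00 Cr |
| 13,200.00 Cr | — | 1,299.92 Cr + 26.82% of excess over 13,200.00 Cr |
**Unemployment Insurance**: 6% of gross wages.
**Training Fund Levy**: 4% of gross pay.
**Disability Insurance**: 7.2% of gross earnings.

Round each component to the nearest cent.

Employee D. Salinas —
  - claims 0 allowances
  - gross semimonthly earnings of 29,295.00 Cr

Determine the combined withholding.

10,655.34 Cr

Provincial Income Tax: taxable = 29,295.00 Cr
  1,299.92 Cr + 26.82% × (29,295.00 Cr − 13,200.00 Cr) = 1,299.92 Cr + 26.82% × 16,095.00 Cr = 5,616.60 Cr
Unemployment Insurance: 6% × 29,295.00 Cr = 1,757.70 Cr
Training Fund Levy: 4% × 29,295.00 Cr = 1,171.80 Cr
Disability Insurance: 7.2% × 29,295.00 Cr = 2,109.24 Cr
Total: 5,616.60 Cr + 1,757.70 Cr + 1,171.80 Cr + 2,109.24 Cr = 10,655.34 Cr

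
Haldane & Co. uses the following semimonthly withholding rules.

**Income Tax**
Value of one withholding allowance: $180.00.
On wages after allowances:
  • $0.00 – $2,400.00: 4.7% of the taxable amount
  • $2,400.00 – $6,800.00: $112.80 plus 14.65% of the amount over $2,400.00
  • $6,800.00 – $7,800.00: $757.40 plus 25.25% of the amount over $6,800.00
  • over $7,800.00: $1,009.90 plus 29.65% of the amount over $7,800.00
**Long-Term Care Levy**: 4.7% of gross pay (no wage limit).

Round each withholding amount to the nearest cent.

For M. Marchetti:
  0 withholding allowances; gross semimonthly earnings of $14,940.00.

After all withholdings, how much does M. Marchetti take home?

Income Tax: taxable = $14,940.00
  $1,009.90 + 29.65% × ($14,940.00 − $7,800.00) = $1,009.90 + 29.65% × $7,140.00 = $3,126.91
Long-Term Care Levy: 4.7% × $14,940.00 = $702.18
Total withheld: $3,126.91 + $702.18 = $3,829.09
Net pay: $14,940.00 − $3,829.09 = $11,110.91

$11,110.91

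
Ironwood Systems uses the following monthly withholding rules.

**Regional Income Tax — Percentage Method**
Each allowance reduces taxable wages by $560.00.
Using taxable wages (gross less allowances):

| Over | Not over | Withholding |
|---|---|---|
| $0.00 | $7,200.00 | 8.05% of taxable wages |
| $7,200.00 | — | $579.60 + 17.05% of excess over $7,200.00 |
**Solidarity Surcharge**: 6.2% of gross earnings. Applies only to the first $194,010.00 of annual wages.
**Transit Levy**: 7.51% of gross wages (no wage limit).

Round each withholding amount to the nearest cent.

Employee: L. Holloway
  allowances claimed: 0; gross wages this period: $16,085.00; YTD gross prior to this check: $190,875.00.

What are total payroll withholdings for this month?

$3,496.84

Regional Income Tax: taxable = $16,085.00
  $579.60 + 17.05% × ($16,085.00 − $7,200.00) = $579.60 + 17.05% × $8,885.00 = $2,094.49
Solidarity Surcharge: cap $194,010.00 − YTD $190,875.00 = $3,135.00 subject; 6.2% × $3,135.00 = $194.37
Transit Levy: 7.51% × $16,085.00 = $1,207.98
Total: $2,094.49 + $194.37 + $1,207.98 = $3,496.84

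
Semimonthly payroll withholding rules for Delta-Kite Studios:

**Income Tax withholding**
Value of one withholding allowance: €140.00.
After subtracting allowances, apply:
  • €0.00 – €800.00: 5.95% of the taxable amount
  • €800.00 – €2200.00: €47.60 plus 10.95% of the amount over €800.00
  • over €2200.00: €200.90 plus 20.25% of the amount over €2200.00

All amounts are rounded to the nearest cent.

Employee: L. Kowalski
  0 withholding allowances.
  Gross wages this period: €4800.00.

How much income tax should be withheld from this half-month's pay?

€727.40

Income Tax: taxable = €4800.00
  €200.90 + 20.25% × (€4800.00 − €2200.00) = €200.90 + 20.25% × €2600.00 = €727.40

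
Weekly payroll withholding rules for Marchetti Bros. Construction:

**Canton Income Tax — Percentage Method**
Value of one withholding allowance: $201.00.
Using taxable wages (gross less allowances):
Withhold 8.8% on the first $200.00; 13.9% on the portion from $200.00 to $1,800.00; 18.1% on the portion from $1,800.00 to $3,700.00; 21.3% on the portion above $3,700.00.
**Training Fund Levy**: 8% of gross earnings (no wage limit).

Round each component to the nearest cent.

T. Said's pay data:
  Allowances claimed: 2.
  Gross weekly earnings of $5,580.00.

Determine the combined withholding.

$1,345.11

Canton Income Tax: taxable = $5,580.00 − 2×$201.00 = $5,178.00
  $583.90 + 21.3% × ($5,178.00 − $3,700.00) = $583.90 + 21.3% × $1,478.00 = $898.71
Training Fund Levy: 8% × $5,580.00 = $446.40
Total: $898.71 + $446.40 = $1,345.11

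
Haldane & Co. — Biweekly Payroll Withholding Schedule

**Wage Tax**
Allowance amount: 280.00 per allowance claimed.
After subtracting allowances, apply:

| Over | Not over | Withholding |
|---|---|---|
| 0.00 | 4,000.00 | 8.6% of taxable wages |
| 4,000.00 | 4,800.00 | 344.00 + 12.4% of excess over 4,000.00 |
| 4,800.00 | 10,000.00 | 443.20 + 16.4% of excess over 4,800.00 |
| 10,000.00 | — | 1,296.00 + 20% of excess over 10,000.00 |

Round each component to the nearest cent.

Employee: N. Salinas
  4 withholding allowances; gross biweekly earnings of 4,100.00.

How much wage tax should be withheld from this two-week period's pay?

Wage Tax: taxable = 4,100.00 − 4×280.00 = 2,980.00
  8.6% × 2,980.00 = 256.28

256.28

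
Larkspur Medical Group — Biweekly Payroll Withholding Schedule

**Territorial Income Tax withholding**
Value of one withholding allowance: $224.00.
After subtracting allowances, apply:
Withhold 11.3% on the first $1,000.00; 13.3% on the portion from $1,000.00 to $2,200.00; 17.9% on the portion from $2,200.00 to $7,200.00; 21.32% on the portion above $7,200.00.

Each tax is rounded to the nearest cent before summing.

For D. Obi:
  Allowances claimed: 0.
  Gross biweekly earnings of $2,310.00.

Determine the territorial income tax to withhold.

$292.29

Territorial Income Tax: taxable = $2,310.00
  $272.60 + 17.9% × ($2,310.00 − $2,200.00) = $272.60 + 17.9% × $110.00 = $292.29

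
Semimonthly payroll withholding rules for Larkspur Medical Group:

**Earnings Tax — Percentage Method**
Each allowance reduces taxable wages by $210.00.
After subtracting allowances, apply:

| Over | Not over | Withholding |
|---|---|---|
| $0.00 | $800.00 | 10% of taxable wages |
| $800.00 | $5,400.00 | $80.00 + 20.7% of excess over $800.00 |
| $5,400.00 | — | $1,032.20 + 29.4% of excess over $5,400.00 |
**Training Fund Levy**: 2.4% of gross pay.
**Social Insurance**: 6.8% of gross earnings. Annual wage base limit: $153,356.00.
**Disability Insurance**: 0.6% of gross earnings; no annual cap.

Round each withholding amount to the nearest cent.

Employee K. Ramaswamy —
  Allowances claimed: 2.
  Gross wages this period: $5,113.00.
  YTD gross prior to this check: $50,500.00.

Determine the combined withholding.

$1,386.92

Earnings Tax: taxable = $5,113.00 − 2×$210.00 = $4,693.00
  $80.00 + 20.7% × ($4,693.00 − $800.00) = $80.00 + 20.7% × $3,893.00 = $885.85
Training Fund Levy: 2.4% × $5,113.00 = $122.71
Social Insurance: 6.8% × $5,113.00 = $347.68
Disability Insurance: 0.6% × $5,113.00 = $30.68
Total: $885.85 + $122.71 + $347.68 + $30.68 = $1,386.92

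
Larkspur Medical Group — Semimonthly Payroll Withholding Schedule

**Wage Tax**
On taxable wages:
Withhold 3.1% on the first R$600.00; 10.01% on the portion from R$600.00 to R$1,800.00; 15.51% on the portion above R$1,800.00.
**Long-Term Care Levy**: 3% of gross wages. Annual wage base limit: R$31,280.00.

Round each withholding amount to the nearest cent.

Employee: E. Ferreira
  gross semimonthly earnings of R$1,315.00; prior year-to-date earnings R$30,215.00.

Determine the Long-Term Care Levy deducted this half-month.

R$31.95

Long-Term Care Levy: cap R$31,280.00 − YTD R$30,215.00 = R$1,065.00 subject; 3% × R$1,065.00 = R$31.95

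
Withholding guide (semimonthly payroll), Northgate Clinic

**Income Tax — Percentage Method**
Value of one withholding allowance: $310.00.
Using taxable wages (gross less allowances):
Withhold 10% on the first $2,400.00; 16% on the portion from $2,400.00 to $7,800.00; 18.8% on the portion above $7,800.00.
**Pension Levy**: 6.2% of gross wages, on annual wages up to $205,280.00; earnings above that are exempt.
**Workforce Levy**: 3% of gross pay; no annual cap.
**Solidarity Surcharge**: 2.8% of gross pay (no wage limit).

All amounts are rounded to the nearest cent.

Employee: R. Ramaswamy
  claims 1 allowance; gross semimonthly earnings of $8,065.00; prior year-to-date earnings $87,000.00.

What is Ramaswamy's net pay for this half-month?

$6,000.40

Income Tax: taxable = $8,065.00 − 1×$310.00 = $7,755.00
  $240.00 + 16% × ($7,755.00 − $2,400.00) = $240.00 + 16% × $5,355.00 = $1,096.80
Pension Levy: 6.2% × $8,065.00 = $500.03
Workforce Levy: 3% × $8,065.00 = $241.95
Solidarity Surcharge: 2.8% × $8,065.00 = $225.82
Total withheld: $1,096.80 + $500.03 + $241.95 + $225.82 = $2,064.60
Net pay: $8,065.00 − $2,064.60 = $6,000.40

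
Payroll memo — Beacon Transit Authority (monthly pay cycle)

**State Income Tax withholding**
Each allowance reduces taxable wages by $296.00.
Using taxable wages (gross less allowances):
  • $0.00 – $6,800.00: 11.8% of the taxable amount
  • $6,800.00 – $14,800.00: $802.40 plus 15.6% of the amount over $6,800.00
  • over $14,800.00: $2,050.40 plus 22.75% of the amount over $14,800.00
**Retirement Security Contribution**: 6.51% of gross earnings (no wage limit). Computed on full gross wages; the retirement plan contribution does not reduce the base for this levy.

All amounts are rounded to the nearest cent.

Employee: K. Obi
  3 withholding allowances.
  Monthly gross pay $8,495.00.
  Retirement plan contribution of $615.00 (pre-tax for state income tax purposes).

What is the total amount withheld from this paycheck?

State Income Tax: taxable = $8,495.00 − $615.00 − 3×$296.00 = $6,992.00
  $802.40 + 15.6% × ($6,992.00 − $6,800.00) = $802.40 + 15.6% × $192.00 = $832.35
Retirement Security Contribution: 6.51% × $8,495.00 = $553.02
Total: $832.35 + $553.02 = $1,385.37

$1,385.37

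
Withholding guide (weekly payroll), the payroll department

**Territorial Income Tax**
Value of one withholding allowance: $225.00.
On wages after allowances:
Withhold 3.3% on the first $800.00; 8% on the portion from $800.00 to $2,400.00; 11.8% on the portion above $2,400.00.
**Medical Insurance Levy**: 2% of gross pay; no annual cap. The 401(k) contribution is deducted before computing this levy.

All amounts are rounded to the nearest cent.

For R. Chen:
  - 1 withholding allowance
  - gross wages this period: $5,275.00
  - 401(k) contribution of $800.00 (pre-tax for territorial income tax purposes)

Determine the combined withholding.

$462.20

Territorial Income Tax: taxable = $5,275.00 − $800.00 − 1×$225.00 = $4,250.00
  $154.40 + 11.8% × ($4,250.00 − $2,400.00) = $154.40 + 11.8% × $1,850.00 = $372.70
Medical Insurance Levy: 2% × $4,475.00 = $89.50
Total: $372.70 + $89.50 = $462.20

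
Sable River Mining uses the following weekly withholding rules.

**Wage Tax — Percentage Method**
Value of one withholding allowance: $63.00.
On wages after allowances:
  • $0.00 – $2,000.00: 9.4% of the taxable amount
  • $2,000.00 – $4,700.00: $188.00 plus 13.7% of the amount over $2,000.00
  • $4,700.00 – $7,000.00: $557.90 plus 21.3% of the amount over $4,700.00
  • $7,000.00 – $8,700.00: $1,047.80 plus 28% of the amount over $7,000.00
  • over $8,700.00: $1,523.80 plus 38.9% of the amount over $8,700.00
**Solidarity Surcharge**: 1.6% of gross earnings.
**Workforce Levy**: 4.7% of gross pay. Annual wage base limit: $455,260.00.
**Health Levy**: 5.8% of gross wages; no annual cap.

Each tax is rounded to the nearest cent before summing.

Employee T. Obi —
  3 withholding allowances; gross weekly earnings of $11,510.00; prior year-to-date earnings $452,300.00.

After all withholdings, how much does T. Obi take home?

Wage Tax: taxable = $11,510.00 − 3×$63.00 = $11,321.00
  $1,523.80 + 38.9% × ($11,321.00 − $8,700.00) = $1,523.80 + 38.9% × $2,621.00 = $2,543.37
Solidarity Surcharge: 1.6% × $11,510.00 = $184.16
Workforce Levy: cap $455,260.00 − YTD $452,300.00 = $2,960.00 subject; 4.7% × $2,960.00 = $139.12
Health Levy: 5.8% × $11,510.00 = $667.58
Total withheld: $2,543.37 + $184.16 + $139.12 + $667.58 = $3,534.23
Net pay: $11,510.00 − $3,534.23 = $7,975.77

$7,975.77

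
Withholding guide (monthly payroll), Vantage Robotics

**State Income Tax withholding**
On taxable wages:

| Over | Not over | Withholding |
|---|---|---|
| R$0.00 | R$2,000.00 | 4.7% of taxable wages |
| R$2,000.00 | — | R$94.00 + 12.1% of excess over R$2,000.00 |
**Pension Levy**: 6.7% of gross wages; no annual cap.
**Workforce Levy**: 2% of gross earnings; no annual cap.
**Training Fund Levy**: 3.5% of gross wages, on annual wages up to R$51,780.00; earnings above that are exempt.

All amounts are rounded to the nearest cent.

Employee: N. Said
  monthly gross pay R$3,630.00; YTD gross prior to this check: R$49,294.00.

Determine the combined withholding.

State Income Tax: taxable = R$3,630.00
  R$94.00 + 12.1% × (R$3,630.00 − R$2,000.00) = R$94.00 + 12.1% × R$1,630.00 = R$291.23
Pension Levy: 6.7% × R$3,630.00 = R$243.21
Workforce Levy: 2% × R$3,630.00 = R$72.60
Training Fund Levy: cap R$51,780.00 − YTD R$49,294.00 = R$2,486.00 subject; 3.5% × R$2,486.00 = R$87.01
Total: R$291.23 + R$243.21 + R$72.60 + R$87.01 = R$694.05

R$694.05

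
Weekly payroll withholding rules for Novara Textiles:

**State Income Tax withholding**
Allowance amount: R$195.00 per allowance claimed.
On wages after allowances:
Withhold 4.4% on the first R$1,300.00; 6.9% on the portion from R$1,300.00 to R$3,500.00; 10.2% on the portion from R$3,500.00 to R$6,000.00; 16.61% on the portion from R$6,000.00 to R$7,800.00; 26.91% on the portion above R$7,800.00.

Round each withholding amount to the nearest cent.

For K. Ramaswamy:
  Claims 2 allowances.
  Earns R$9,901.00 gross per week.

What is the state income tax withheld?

State Income Tax: taxable = R$9,901.00 − 2×R$195.00 = R$9,511.00
  R$762.98 + 26.91% × (R$9,511.00 − R$7,800.00) = R$762.98 + 26.91% × R$1,711.00 = R$1,223.41

R$1,223.41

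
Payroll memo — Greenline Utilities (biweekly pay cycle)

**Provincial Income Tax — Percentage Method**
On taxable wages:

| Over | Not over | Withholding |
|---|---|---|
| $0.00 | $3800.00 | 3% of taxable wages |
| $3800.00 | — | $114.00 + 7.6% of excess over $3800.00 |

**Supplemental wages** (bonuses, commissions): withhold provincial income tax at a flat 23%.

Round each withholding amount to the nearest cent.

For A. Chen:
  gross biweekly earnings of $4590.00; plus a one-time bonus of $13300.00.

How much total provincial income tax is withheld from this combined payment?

Provincial Income Tax: taxable = $4590.00
  $114.00 + 7.6% × ($4590.00 − $3800.00) = $114.00 + 7.6% × $790.00 = $174.04
Supplemental (23% flat on bonus): 23% × $13300.00 = $3059.00
Total provincial income tax: $174.04 + $3059.00 = $3233.04

$3233.04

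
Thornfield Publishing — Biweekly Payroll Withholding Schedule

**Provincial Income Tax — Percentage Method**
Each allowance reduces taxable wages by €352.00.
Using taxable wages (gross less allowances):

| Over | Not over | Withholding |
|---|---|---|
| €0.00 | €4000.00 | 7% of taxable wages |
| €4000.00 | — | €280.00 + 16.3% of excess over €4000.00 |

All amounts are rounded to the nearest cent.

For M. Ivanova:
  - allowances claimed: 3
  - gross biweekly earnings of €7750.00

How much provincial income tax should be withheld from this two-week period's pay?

€719.12

Provincial Income Tax: taxable = €7750.00 − 3×€352.00 = €6694.00
  €280.00 + 16.3% × (€6694.00 − €4000.00) = €280.00 + 16.3% × €2694.00 = €719.12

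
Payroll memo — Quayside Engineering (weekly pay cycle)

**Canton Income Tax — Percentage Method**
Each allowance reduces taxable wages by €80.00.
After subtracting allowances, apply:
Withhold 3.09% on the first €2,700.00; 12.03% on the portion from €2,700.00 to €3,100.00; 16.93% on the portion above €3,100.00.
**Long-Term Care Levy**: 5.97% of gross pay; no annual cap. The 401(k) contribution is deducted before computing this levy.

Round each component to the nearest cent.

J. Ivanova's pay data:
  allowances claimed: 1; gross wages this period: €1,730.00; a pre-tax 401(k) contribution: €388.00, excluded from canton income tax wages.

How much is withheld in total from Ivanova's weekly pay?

Canton Income Tax: taxable = €1,730.00 − €388.00 − 1×€80.00 = €1,262.00
  3.09% × €1,262.00 = €39.00
Long-Term Care Levy: 5.97% × €1,342.00 = €80.12
Total: €39.00 + €80.12 = €119.12

€119.12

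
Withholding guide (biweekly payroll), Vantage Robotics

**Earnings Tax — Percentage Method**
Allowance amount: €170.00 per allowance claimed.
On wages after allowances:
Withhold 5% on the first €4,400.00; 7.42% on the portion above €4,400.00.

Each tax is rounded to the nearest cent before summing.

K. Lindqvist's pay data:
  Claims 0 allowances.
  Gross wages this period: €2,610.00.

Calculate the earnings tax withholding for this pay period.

Earnings Tax: taxable = €2,610.00
  5% × €2,610.00 = €130.50

€130.50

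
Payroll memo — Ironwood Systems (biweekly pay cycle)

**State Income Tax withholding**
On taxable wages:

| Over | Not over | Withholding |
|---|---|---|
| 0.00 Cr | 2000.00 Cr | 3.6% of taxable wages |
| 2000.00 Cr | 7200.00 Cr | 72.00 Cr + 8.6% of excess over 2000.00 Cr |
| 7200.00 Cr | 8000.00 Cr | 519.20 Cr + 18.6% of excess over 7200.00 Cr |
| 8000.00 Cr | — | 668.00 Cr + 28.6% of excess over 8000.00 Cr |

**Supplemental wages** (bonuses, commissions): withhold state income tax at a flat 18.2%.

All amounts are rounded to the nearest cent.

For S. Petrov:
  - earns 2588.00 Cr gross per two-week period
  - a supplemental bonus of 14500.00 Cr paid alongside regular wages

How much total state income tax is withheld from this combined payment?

State Income Tax: taxable = 2588.00 Cr
  72.00 Cr + 8.6% × (2588.00 Cr − 2000.00 Cr) = 72.00 Cr + 8.6% × 588.00 Cr = 122.57 Cr
Supplemental (18.2% flat on bonus): 18.2% × 14500.00 Cr = 2639.00 Cr
Total state income tax: 122.57 Cr + 2639.00 Cr = 2761.57 Cr

2761.57 Cr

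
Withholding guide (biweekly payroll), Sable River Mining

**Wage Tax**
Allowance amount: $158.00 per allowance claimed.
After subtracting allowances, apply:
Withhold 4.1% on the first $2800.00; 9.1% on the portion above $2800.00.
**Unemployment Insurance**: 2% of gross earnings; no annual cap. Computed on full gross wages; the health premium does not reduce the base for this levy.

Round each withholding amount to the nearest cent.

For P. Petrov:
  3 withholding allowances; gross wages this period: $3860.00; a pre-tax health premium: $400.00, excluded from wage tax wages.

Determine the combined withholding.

Wage Tax: taxable = $3860.00 − $400.00 − 3×$158.00 = $2986.00
  $114.80 + 9.1% × ($2986.00 − $2800.00) = $114.80 + 9.1% × $186.00 = $131.73
Unemployment Insurance: 2% × $3860.00 = $77.20
Total: $131.73 + $77.20 = $208.93

$208.93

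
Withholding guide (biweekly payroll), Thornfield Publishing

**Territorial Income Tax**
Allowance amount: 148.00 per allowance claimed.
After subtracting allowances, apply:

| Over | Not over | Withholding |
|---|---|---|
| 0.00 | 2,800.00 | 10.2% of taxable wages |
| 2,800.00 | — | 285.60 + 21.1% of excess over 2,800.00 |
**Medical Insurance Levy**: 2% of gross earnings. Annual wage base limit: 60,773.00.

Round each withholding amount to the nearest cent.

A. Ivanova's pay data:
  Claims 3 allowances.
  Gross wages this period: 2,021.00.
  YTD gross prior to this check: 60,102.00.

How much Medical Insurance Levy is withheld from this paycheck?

13.42

Medical Insurance Levy: cap 60,773.00 − YTD 60,102.00 = 671.00 subject; 2% × 671.00 = 13.42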